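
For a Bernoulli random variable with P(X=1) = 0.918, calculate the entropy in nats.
0.2836 nats

The binary entropy function is:
H(p) = -p log(p) - (1-p) log(1-p)

H(0.918) = -0.918 × log_e(0.918) - 0.082 × log_e(0.082)
H(0.918) = 0.2836 nats

Note: Binary entropy is maximized at p=0.5 (H=1 bit) and minimized at p=0 or p=1 (H=0).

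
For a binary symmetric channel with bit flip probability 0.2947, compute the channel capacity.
0.1253 bits

For a binary symmetric channel (BSC) with error probability p:
Capacity C = 1 - H(p) bits per symbol

where H(p) = -p log₂(p) - (1-p) log₂(1-p) is the binary entropy function.

H(0.2947) = 0.8747 bits
C = 1 - 0.8747 = 0.1253 bits per symbol

This means we can reliably transmit up to 0.1253 bits of information per channel use.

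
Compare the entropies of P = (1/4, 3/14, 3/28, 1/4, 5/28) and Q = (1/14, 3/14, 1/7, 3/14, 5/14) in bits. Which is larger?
P

Computing entropies in bits:
H(P) = 2.2653
H(Q) = 2.1560

Distribution P has higher entropy.

Intuition: The distribution closer to uniform (more spread out) has higher entropy.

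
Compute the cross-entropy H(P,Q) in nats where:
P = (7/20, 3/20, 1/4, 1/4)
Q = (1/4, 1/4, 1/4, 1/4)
1.3863 nats

Cross-entropy: H(P,Q) = -Σ p(x) log q(x)

Alternatively: H(P,Q) = H(P) + D_KL(P||Q)
H(P) = 1.3452 nats
D_KL(P||Q) = 0.0411 nats

H(P,Q) = 1.3452 + 0.0411 = 1.3863 nats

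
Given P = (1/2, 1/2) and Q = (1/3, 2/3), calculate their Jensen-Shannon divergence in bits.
0.0207 bits

Jensen-Shannon divergence is:
JSD(P||Q) = 0.5 × D_KL(P||M) + 0.5 × D_KL(Q||M)
where M = 0.5 × (P + Q) is the mixture distribution.

M = 0.5 × (1/2, 1/2) + 0.5 × (1/3, 2/3) = (5/12, 7/12)

D_KL(P||M) = 0.0203 bits
D_KL(Q||M) = 0.0211 bits

JSD(P||Q) = 0.5 × 0.0203 + 0.5 × 0.0211 = 0.0207 bits

Unlike KL divergence, JSD is symmetric and bounded: 0 ≤ JSD ≤ log(2).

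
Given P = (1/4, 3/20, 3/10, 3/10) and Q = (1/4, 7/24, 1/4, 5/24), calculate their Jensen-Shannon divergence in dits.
0.0073 dits

Jensen-Shannon divergence is:
JSD(P||Q) = 0.5 × D_KL(P||M) + 0.5 × D_KL(Q||M)
where M = 0.5 × (P + Q) is the mixture distribution.

M = 0.5 × (1/4, 3/20, 3/10, 3/10) + 0.5 × (1/4, 7/24, 1/4, 5/24) = (1/4, 0.220833, 11/40, 0.254167)

D_KL(P||M) = 0.0077 dits
D_KL(Q||M) = 0.0069 dits

JSD(P||Q) = 0.5 × 0.0077 + 0.5 × 0.0069 = 0.0073 dits

Unlike KL divergence, JSD is symmetric and bounded: 0 ≤ JSD ≤ log(2).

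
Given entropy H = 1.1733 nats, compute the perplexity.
3.2326

Perplexity is e^H (or exp(H) for natural log).

H = 1.1733 nats
Perplexity = e^1.1733 = 3.2326

Interpretation: The model's uncertainty is equivalent to choosing uniformly among 3.2 options.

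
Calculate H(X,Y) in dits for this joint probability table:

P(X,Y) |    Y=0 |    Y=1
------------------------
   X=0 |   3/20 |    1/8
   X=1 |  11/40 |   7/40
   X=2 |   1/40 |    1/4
0.7137 dits

Joint entropy is H(X,Y) = -Σ_{x,y} p(x,y) log p(x,y).

Summing over all non-zero entries:
H(X,Y) = -[3/20·log_10(3/20) + 1/8·log_10(1/8) + 11/40·log_10(11/40) + 7/40·log_10(7/40) + 1/40·log_10(1/40) + 1/4·log_10(1/4)]
H(X,Y) = 0.7137 dits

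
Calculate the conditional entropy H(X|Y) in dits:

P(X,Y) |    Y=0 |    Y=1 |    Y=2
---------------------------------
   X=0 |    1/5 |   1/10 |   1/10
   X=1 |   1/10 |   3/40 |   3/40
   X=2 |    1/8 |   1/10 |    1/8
0.4653 dits

Using the chain rule: H(X|Y) = H(X,Y) - H(Y)

First, compute H(X,Y) = 0.9343 dits

Marginal P(Y) = (17/40, 11/40, 3/10)
H(Y) = 0.4690 dits

H(X|Y) = H(X,Y) - H(Y) = 0.9343 - 0.4690 = 0.4653 dits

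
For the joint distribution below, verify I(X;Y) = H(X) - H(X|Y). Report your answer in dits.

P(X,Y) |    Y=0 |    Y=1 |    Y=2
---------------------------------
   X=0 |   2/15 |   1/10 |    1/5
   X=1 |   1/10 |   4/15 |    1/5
I(X;Y) = 0.0142 dits

Mutual information has multiple equivalent forms:
- I(X;Y) = H(X) - H(X|Y)
- I(X;Y) = H(Y) - H(Y|X)
- I(X;Y) = H(X) + H(Y) - H(X,Y)

Computing all quantities:
H(X) = 0.2972, H(Y) = 0.4664, H(X,Y) = 0.7493
H(X|Y) = 0.2829, H(Y|X) = 0.4522

Verification:
H(X) - H(X|Y) = 0.2972 - 0.2829 = 0.0142
H(Y) - H(Y|X) = 0.4664 - 0.4522 = 0.0142
H(X) + H(Y) - H(X,Y) = 0.2972 + 0.4664 - 0.7493 = 0.0142

All forms give I(X;Y) = 0.0142 dits. ✓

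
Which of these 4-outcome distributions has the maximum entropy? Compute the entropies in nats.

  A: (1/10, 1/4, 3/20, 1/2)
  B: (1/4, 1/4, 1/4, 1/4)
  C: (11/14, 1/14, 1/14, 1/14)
B

For a discrete distribution over n outcomes, entropy is maximized by the uniform distribution.

Computing entropies:
H(A) = 1.2080 nats
H(B) = 1.3863 nats
H(C) = 0.7550 nats

The uniform distribution (where all probabilities equal 1/4) achieves the maximum entropy of log_e(4) = 1.3863 nats.

Distribution B has the highest entropy.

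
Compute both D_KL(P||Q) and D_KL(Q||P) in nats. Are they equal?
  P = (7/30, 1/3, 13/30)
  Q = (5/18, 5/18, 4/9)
D_KL(P||Q) = 0.0091, D_KL(Q||P) = 0.0090

KL divergence is not symmetric: D_KL(P||Q) ≠ D_KL(Q||P) in general.

D_KL(P||Q) = 0.0091 nats
D_KL(Q||P) = 0.0090 nats

No, they are not equal!

This asymmetry is why KL divergence is not a true distance metric.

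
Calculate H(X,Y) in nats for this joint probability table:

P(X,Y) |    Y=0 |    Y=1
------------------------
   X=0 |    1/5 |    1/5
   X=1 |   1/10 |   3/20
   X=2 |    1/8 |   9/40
1.7542 nats

Joint entropy is H(X,Y) = -Σ_{x,y} p(x,y) log p(x,y).

Summing over all non-zero entries:
H(X,Y) = -[1/5·log_e(1/5) + 1/5·log_e(1/5) + 1/10·log_e(1/10) + 3/20·log_e(3/20) + 1/8·log_e(1/8) + 9/40·log_e(9/40)]
H(X,Y) = 1.7542 nats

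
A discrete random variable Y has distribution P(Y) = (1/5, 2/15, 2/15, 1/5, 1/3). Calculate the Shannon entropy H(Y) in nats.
1.5473 nats

Shannon entropy is H(X) = -Σ p(x) log p(x).

For P = (1/5, 2/15, 2/15, 1/5, 1/3):
H = -1/5 × log_e(1/5) -2/15 × log_e(2/15) -2/15 × log_e(2/15) -1/5 × log_e(1/5) -1/3 × log_e(1/3)
H = 1.5473 nats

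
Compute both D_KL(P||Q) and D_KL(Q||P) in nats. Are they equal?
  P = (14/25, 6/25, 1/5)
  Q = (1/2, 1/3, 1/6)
D_KL(P||Q) = 0.0211, D_KL(Q||P) = 0.0225

KL divergence is not symmetric: D_KL(P||Q) ≠ D_KL(Q||P) in general.

D_KL(P||Q) = 0.0211 nats
D_KL(Q||P) = 0.0225 nats

No, they are not equal!

This asymmetry is why KL divergence is not a true distance metric.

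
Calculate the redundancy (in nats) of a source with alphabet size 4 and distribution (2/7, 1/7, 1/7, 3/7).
0.1093 nats

Redundancy measures how far a source is from maximum entropy:
R = H_max - H(X)

Maximum entropy for 4 symbols: H_max = log_e(4) = 1.3863 nats
Actual entropy: H(X) = 1.2770 nats
Redundancy: R = 1.3863 - 1.2770 = 0.1093 nats

This redundancy represents potential for compression: the source could be compressed by 0.1093 nats per symbol.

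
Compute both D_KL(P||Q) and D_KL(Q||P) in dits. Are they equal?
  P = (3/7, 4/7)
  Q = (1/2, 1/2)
D_KL(P||Q) = 0.0044, D_KL(Q||P) = 0.0045

KL divergence is not symmetric: D_KL(P||Q) ≠ D_KL(Q||P) in general.

D_KL(P||Q) = 0.0044 dits
D_KL(Q||P) = 0.0045 dits

No, they are not equal!

This asymmetry is why KL divergence is not a true distance metric.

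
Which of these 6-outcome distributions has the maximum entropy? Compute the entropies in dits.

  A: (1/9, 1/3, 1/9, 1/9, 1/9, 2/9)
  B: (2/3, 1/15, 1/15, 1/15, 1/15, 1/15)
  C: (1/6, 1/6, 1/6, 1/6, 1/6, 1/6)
C

For a discrete distribution over n outcomes, entropy is maximized by the uniform distribution.

Computing entropies:
H(A) = 0.7283 dits
H(B) = 0.5094 dits
H(C) = 0.7782 dits

The uniform distribution (where all probabilities equal 1/6) achieves the maximum entropy of log_10(6) = 0.7782 dits.

Distribution C has the highest entropy.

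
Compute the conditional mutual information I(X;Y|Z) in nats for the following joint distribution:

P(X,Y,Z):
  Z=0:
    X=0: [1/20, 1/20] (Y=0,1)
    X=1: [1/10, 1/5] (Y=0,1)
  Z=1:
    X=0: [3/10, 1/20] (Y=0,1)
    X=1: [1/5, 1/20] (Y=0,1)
0.0061 nats

Conditional mutual information: I(X;Y|Z) = H(X|Z) + H(Y|Z) - H(X,Y|Z)

H(Z) = 0.6730
H(X,Z) = 1.3055 → H(X|Z) = 0.6325
H(Y,Z) = 1.2080 → H(Y|Z) = 0.5350
H(X,Y,Z) = 1.8344 → H(X,Y|Z) = 1.1614

I(X;Y|Z) = 0.6325 + 0.5350 - 1.1614 = 0.0061 nats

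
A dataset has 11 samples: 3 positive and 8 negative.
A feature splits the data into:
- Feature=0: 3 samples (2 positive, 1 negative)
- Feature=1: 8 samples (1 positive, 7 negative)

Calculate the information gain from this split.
0.1996 bits

Information Gain = H(Y) - H(Y|Feature)

Before split:
P(positive) = 3/11 = 0.2727
H(Y) = 0.8454 bits

After split:
Feature=0: H = 0.9183 bits (weight = 3/11)
Feature=1: H = 0.5436 bits (weight = 8/11)
H(Y|Feature) = (3/11)×0.9183 + (8/11)×0.5436 = 0.6458 bits

Information Gain = 0.8454 - 0.6458 = 0.1996 bits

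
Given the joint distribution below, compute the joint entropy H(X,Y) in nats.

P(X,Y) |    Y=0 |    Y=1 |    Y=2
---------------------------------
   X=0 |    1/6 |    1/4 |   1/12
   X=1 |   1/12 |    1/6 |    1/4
1.7046 nats

Joint entropy is H(X,Y) = -Σ_{x,y} p(x,y) log p(x,y).

Summing over all non-zero entries:
H(X,Y) = -[1/6·log_e(1/6) + 1/4·log_e(1/4) + 1/12·log_e(1/12) + 1/12·log_e(1/12) + 1/6·log_e(1/6) + 1/4·log_e(1/4)]
H(X,Y) = 1.7046 nats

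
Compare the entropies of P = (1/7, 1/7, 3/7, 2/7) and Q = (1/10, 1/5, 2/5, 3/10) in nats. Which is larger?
Q

Computing entropies in nats:
H(P) = 1.2770
H(Q) = 1.2799

Distribution Q has higher entropy.

Intuition: The distribution closer to uniform (more spread out) has higher entropy.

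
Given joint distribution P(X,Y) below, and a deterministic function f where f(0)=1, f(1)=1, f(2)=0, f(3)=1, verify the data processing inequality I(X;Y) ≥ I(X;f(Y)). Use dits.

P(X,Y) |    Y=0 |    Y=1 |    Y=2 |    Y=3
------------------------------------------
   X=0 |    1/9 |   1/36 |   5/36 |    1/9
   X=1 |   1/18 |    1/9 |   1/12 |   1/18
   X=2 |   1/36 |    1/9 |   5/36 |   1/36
I(X;Y) = 0.0397, I(X;f(Y)) = 0.0048, inequality holds: 0.0397 ≥ 0.0048

Data Processing Inequality: For any Markov chain X → Y → Z, we have I(X;Y) ≥ I(X;Z).

Here Z = f(Y) is a deterministic function of Y, forming X → Y → Z.

Original I(X;Y) = 0.0397 dits

After applying f:
P(X,Z) where Z=f(Y):
- P(X,Z=0) = P(X,Y=2)
- P(X,Z=1) = P(X,Y=0) + P(X,Y=1) + P(X,Y=3)

I(X;Z) = I(X;f(Y)) = 0.0048 dits

Verification: 0.0397 ≥ 0.0048 ✓

Information cannot be created by processing; the function f can only lose information about X.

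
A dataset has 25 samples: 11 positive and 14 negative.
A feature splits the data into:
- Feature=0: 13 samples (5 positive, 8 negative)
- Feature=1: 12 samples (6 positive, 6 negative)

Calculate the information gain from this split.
0.0097 bits

Information Gain = H(Y) - H(Y|Feature)

Before split:
P(positive) = 11/25 = 0.4400
H(Y) = 0.9896 bits

After split:
Feature=0: H = 0.9612 bits (weight = 13/25)
Feature=1: H = 1.0000 bits (weight = 12/25)
H(Y|Feature) = (13/25)×0.9612 + (12/25)×1.0000 = 0.9798 bits

Information Gain = 0.9896 - 0.9798 = 0.0097 bits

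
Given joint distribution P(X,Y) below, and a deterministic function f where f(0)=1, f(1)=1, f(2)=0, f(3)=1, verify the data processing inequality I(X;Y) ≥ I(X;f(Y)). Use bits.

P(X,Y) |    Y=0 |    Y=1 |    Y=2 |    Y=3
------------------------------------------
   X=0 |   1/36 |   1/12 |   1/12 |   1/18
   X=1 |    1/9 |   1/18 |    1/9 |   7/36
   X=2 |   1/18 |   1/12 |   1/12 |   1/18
I(X;Y) = 0.0730, I(X;f(Y)) = 0.0063, inequality holds: 0.0730 ≥ 0.0063

Data Processing Inequality: For any Markov chain X → Y → Z, we have I(X;Y) ≥ I(X;Z).

Here Z = f(Y) is a deterministic function of Y, forming X → Y → Z.

Original I(X;Y) = 0.0730 bits

After applying f:
P(X,Z) where Z=f(Y):
- P(X,Z=0) = P(X,Y=2)
- P(X,Z=1) = P(X,Y=0) + P(X,Y=1) + P(X,Y=3)

I(X;Z) = I(X;f(Y)) = 0.0063 bits

Verification: 0.0730 ≥ 0.0063 ✓

Information cannot be created by processing; the function f can only lose information about X.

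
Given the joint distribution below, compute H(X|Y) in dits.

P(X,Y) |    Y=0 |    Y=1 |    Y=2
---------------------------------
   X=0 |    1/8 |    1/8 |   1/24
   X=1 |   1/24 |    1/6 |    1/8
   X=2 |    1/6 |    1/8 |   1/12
0.4479 dits

Using the chain rule: H(X|Y) = H(X,Y) - H(Y)

First, compute H(X,Y) = 0.9159 dits

Marginal P(Y) = (1/3, 5/12, 1/4)
H(Y) = 0.4680 dits

H(X|Y) = H(X,Y) - H(Y) = 0.9159 - 0.4680 = 0.4479 dits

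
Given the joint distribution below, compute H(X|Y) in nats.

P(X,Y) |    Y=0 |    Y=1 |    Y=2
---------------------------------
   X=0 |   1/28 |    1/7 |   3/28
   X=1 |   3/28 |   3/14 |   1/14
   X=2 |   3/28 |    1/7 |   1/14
1.0603 nats

Using the chain rule: H(X|Y) = H(X,Y) - H(Y)

First, compute H(X,Y) = 2.1000 nats

Marginal P(Y) = (1/4, 1/2, 1/4)
H(Y) = 1.0397 nats

H(X|Y) = H(X,Y) - H(Y) = 2.1000 - 1.0397 = 1.0603 nats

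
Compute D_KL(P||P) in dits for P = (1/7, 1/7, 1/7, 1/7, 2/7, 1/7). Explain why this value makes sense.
0.0000 dits

KL divergence satisfies the Gibbs inequality: D_KL(P||Q) ≥ 0 for all distributions P, Q.

D_KL(P||Q) = Σ p(x) log(p(x)/q(x))
Each term is p(x) × log_10(p(x)/p(x)) = p(x) × log_10(1) = 0, so the sum is 0.
D_KL(P||Q) = 0.0000 dits

When P = Q, the KL divergence is exactly 0, as there is no 'divergence' between identical distributions.

This non-negativity is a fundamental property: relative entropy cannot be negative because it measures how different Q is from P.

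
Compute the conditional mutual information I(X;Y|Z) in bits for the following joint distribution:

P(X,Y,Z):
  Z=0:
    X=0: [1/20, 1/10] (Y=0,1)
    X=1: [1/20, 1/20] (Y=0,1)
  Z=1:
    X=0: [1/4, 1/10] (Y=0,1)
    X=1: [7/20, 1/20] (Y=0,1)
0.0269 bits

Conditional mutual information: I(X;Y|Z) = H(X|Z) + H(Y|Z) - H(X,Y|Z)

H(Z) = 0.8113
H(X,Z) = 1.8016 → H(X|Z) = 0.9903
H(Y,Z) = 1.5955 → H(Y|Z) = 0.7842
H(X,Y,Z) = 2.5589 → H(X,Y|Z) = 1.7476

I(X;Y|Z) = 0.9903 + 0.7842 - 1.7476 = 0.0269 bits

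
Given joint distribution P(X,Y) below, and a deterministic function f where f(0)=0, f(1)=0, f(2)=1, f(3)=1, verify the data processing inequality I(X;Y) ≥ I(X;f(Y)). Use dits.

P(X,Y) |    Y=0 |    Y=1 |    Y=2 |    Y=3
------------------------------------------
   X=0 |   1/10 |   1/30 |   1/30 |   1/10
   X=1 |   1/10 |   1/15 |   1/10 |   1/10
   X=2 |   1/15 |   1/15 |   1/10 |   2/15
I(X;Y) = 0.0115, I(X;f(Y)) = 0.0028, inequality holds: 0.0115 ≥ 0.0028

Data Processing Inequality: For any Markov chain X → Y → Z, we have I(X;Y) ≥ I(X;Z).

Here Z = f(Y) is a deterministic function of Y, forming X → Y → Z.

Original I(X;Y) = 0.0115 dits

After applying f:
P(X,Z) where Z=f(Y):
- P(X,Z=0) = P(X,Y=0) + P(X,Y=1)
- P(X,Z=1) = P(X,Y=2) + P(X,Y=3)

I(X;Z) = I(X;f(Y)) = 0.0028 dits

Verification: 0.0115 ≥ 0.0028 ✓

Information cannot be created by processing; the function f can only lose information about X.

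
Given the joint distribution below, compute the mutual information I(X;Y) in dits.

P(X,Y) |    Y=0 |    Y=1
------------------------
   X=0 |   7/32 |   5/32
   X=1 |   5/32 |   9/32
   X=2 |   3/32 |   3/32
0.0093 dits

Mutual information: I(X;Y) = H(X) + H(Y) - H(X,Y)

Marginals:
P(X) = (3/8, 7/16, 3/16), H(X) = 0.4531 dits
P(Y) = (15/32, 17/32), H(Y) = 0.3002 dits

Joint entropy: H(X,Y) = 0.7440 dits

I(X;Y) = 0.4531 + 0.3002 - 0.7440 = 0.0093 dits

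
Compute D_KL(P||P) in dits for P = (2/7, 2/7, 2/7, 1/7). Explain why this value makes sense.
0.0000 dits

KL divergence satisfies the Gibbs inequality: D_KL(P||Q) ≥ 0 for all distributions P, Q.

D_KL(P||Q) = Σ p(x) log(p(x)/q(x))
Each term is p(x) × log_10(p(x)/p(x)) = p(x) × log_10(1) = 0, so the sum is 0.
D_KL(P||Q) = 0.0000 dits

When P = Q, the KL divergence is exactly 0, as there is no 'divergence' between identical distributions.

This non-negativity is a fundamental property: relative entropy cannot be negative because it measures how different Q is from P.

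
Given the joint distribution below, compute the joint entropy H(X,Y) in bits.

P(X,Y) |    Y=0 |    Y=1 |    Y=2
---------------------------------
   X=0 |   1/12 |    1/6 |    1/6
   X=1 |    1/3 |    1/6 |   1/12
2.4183 bits

Joint entropy is H(X,Y) = -Σ_{x,y} p(x,y) log p(x,y).

Summing over all non-zero entries:
H(X,Y) = -[1/12·log_2(1/12) + 1/6·log_2(1/6) + 1/6·log_2(1/6) + 1/3·log_2(1/3) + 1/6·log_2(1/6) + 1/12·log_2(1/12)]
H(X,Y) = 2.4183 bits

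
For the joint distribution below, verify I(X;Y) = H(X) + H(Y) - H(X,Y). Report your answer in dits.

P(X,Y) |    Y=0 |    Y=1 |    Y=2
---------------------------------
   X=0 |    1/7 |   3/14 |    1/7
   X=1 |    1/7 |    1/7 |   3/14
I(X;Y) = 0.0062 dits

Mutual information has multiple equivalent forms:
- I(X;Y) = H(X) - H(X|Y)
- I(X;Y) = H(Y) - H(Y|X)
- I(X;Y) = H(X) + H(Y) - H(X,Y)

Computing all quantities:
H(X) = 0.3010, H(Y) = 0.4748, H(X,Y) = 0.7696
H(X|Y) = 0.2948, H(Y|X) = 0.4686

Verification:
H(X) - H(X|Y) = 0.3010 - 0.2948 = 0.0062
H(Y) - H(Y|X) = 0.4748 - 0.4686 = 0.0062
H(X) + H(Y) - H(X,Y) = 0.3010 + 0.4748 - 0.7696 = 0.0062

All forms give I(X;Y) = 0.0062 dits. ✓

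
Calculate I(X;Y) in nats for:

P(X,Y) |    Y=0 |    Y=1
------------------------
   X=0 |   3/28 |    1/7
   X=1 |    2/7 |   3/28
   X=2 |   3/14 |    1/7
0.0287 nats

Mutual information: I(X;Y) = H(X) + H(Y) - H(X,Y)

Marginals:
P(X) = (1/4, 11/28, 5/14), H(X) = 1.0813 nats
P(Y) = (17/28, 11/28), H(Y) = 0.6700 nats

Joint entropy: H(X,Y) = 1.7226 nats

I(X;Y) = 1.0813 + 0.6700 - 1.7226 = 0.0287 nats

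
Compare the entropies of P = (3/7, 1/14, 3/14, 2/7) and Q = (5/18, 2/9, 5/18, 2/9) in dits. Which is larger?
Q

Computing entropies in dits:
H(P) = 0.5384
H(Q) = 0.5994

Distribution Q has higher entropy.

Intuition: The distribution closer to uniform (more spread out) has higher entropy.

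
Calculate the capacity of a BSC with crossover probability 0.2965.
0.1230 bits

For a binary symmetric channel (BSC) with error probability p:
Capacity C = 1 - H(p) bits per symbol

where H(p) = -p log₂(p) - (1-p) log₂(1-p) is the binary entropy function.

H(0.2965) = 0.8770 bits
C = 1 - 0.8770 = 0.1230 bits per symbol

This means we can reliably transmit up to 0.1230 bits of information per channel use.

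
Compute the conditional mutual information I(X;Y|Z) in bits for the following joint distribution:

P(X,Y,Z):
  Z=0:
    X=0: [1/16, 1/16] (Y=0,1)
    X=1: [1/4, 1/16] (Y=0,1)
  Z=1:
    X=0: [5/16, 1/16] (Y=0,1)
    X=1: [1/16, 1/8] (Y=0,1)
0.1276 bits

Conditional mutual information: I(X;Y|Z) = H(X|Z) + H(Y|Z) - H(X,Y|Z)

H(Z) = 0.9887
H(X,Z) = 1.8829 → H(X|Z) = 0.8942
H(Y,Z) = 1.8829 → H(Y|Z) = 0.8942
H(X,Y,Z) = 2.6494 → H(X,Y|Z) = 1.6607

I(X;Y|Z) = 0.8942 + 0.8942 - 1.6607 = 0.1276 bits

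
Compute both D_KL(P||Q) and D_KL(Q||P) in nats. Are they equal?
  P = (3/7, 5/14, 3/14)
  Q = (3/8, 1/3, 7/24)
D_KL(P||Q) = 0.0158, D_KL(Q||P) = 0.0168

KL divergence is not symmetric: D_KL(P||Q) ≠ D_KL(Q||P) in general.

D_KL(P||Q) = 0.0158 nats
D_KL(Q||P) = 0.0168 nats

No, they are not equal!

This asymmetry is why KL divergence is not a true distance metric.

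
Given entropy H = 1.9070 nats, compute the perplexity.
6.7329

Perplexity is e^H (or exp(H) for natural log).

H = 1.9070 nats
Perplexity = e^1.9070 = 6.7329

Interpretation: The model's uncertainty is equivalent to choosing uniformly among 6.7 options.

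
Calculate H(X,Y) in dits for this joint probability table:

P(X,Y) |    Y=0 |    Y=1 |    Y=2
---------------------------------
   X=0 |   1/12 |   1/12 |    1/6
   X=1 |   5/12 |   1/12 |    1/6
0.6876 dits

Joint entropy is H(X,Y) = -Σ_{x,y} p(x,y) log p(x,y).

Summing over all non-zero entries:
H(X,Y) = -[1/12·log_10(1/12) + 1/12·log_10(1/12) + 1/6·log_10(1/6) + 5/12·log_10(5/12) + 1/12·log_10(1/12) + 1/6·log_10(1/6)]
H(X,Y) = 0.6876 dits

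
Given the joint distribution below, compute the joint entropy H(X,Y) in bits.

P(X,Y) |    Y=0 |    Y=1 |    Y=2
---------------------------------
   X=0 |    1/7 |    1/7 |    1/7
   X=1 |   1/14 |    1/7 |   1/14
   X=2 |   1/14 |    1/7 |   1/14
3.0931 bits

Joint entropy is H(X,Y) = -Σ_{x,y} p(x,y) log p(x,y).

Summing over all non-zero entries:
H(X,Y) = -[1/7·log_2(1/7) + 1/7·log_2(1/7) + 1/7·log_2(1/7) + 1/14·log_2(1/14) + 1/7·log_2(1/7) + 1/14·log_2(1/14) + 1/14·log_2(1/14) + 1/7·log_2(1/7) + 1/14·log_2(1/14)]
H(X,Y) = 3.0931 bits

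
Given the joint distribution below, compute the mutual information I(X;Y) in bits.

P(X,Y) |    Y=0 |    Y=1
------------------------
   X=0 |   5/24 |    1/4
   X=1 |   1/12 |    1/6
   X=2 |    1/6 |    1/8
0.0225 bits

Mutual information: I(X;Y) = H(X) + H(Y) - H(X,Y)

Marginals:
P(X) = (11/24, 1/4, 7/24), H(X) = 1.5343 bits
P(Y) = (11/24, 13/24), H(Y) = 0.9950 bits

Joint entropy: H(X,Y) = 2.5069 bits

I(X;Y) = 1.5343 + 0.9950 - 2.5069 = 0.0225 bits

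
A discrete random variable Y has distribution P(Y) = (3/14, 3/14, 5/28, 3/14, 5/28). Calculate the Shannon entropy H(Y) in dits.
0.6973 dits

Shannon entropy is H(X) = -Σ p(x) log p(x).

For P = (3/14, 3/14, 5/28, 3/14, 5/28):
H = -3/14 × log_10(3/14) -3/14 × log_10(3/14) -5/28 × log_10(5/28) -3/14 × log_10(3/14) -5/28 × log_10(5/28)
H = 0.6973 dits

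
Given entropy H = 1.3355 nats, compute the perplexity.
3.8019

Perplexity is e^H (or exp(H) for natural log).

H = 1.3355 nats
Perplexity = e^1.3355 = 3.8019

Interpretation: The model's uncertainty is equivalent to choosing uniformly among 3.8 options.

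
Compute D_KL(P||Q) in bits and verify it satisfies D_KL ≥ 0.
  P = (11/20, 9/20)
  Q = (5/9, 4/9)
0.0001 bits

KL divergence satisfies the Gibbs inequality: D_KL(P||Q) ≥ 0 for all distributions P, Q.

D_KL(P||Q) = Σ p(x) log(p(x)/q(x))
Term by term:
  x=0: 11/20 × log_2[(11/20)/(5/9)] = -0.0080
  x=1: 9/20 × log_2[(9/20)/(4/9)] = 0.0081
D_KL(P||Q) = 0.0001 bits

D_KL(P||Q) = 0.0001 ≥ 0 ✓

This non-negativity is a fundamental property: relative entropy cannot be negative because it measures how different Q is from P.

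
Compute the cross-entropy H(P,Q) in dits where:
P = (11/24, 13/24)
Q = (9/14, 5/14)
0.3302 dits

Cross-entropy: H(P,Q) = -Σ p(x) log q(x)

Alternatively: H(P,Q) = H(P) + D_KL(P||Q)
H(P) = 0.2995 dits
D_KL(P||Q) = 0.0306 dits

H(P,Q) = 0.2995 + 0.0306 = 0.3302 dits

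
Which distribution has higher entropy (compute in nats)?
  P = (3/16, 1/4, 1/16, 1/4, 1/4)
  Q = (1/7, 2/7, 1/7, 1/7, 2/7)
Q

Computing entropies in nats:
H(P) = 1.5269
H(Q) = 1.5498

Distribution Q has higher entropy.

Intuition: The distribution closer to uniform (more spread out) has higher entropy.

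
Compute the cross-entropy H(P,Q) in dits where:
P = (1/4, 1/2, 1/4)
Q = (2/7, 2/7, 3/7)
0.5000 dits

Cross-entropy: H(P,Q) = -Σ p(x) log q(x)

Alternatively: H(P,Q) = H(P) + D_KL(P||Q)
H(P) = 0.4515 dits
D_KL(P||Q) = 0.0485 dits

H(P,Q) = 0.4515 + 0.0485 = 0.5000 dits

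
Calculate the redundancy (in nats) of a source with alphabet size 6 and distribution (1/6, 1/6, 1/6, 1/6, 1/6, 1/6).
0.0000 nats

Redundancy measures how far a source is from maximum entropy:
R = H_max - H(X)

Maximum entropy for 6 symbols: H_max = log_e(6) = 1.7918 nats
Actual entropy: H(X) = 1.7918 nats
Redundancy: R = 1.7918 - 1.7918 = 0.0000 nats

This redundancy represents potential for compression: the source could be compressed by 0.0000 nats per symbol.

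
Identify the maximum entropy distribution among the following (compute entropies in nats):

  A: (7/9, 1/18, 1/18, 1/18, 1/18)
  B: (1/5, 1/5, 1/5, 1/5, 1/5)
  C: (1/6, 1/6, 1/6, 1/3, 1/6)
B

For a discrete distribution over n outcomes, entropy is maximized by the uniform distribution.

Computing entropies:
H(A) = 0.8378 nats
H(B) = 1.6094 nats
H(C) = 1.5607 nats

The uniform distribution (where all probabilities equal 1/5) achieves the maximum entropy of log_e(5) = 1.6094 nats.

Distribution B has the highest entropy.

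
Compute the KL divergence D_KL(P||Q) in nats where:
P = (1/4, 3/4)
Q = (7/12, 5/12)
0.2290 nats

KL divergence: D_KL(P||Q) = Σ p(x) log(p(x)/q(x))

Computing term by term:
  x=0: 1/4 × log_e[(1/4)/(7/12)] = 1/4 × -0.8473 = -0.2118
  x=1: 3/4 × log_e[(3/4)/(5/12)] = 3/4 × 0.5878 = 0.4408

D_KL(P||Q) = 0.2290 nats

Note: KL divergence is always non-negative and equals 0 iff P = Q.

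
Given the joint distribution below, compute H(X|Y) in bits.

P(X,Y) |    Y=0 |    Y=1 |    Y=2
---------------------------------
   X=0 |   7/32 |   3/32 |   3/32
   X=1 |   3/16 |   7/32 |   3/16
0.9382 bits

Using the chain rule: H(X|Y) = H(X,Y) - H(Y)

First, compute H(X,Y) = 2.5052 bits

Marginal P(Y) = (13/32, 5/16, 9/32)
H(Y) = 1.5671 bits

H(X|Y) = H(X,Y) - H(Y) = 2.5052 - 1.5671 = 0.9382 bits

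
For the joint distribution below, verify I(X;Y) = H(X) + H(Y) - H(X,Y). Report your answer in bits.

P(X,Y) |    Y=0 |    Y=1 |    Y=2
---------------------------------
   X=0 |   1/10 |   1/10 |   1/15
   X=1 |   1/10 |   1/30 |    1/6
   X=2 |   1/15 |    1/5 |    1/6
I(X;Y) = 0.1109 bits

Mutual information has multiple equivalent forms:
- I(X;Y) = H(X) - H(X|Y)
- I(X;Y) = H(Y) - H(Y|X)
- I(X;Y) = H(X) + H(Y) - H(X,Y)

Computing all quantities:
H(X) = 1.5524, H(Y) = 1.5656, H(X,Y) = 3.0071
H(X|Y) = 1.4415, H(Y|X) = 1.4547

Verification:
H(X) - H(X|Y) = 1.5524 - 1.4415 = 0.1109
H(Y) - H(Y|X) = 1.5656 - 1.4547 = 0.1109
H(X) + H(Y) - H(X,Y) = 1.5524 + 1.5656 - 3.0071 = 0.1109

All forms give I(X;Y) = 0.1109 bits. ✓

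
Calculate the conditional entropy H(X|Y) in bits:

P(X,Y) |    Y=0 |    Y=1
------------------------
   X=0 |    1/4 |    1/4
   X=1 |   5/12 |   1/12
0.9067 bits

Using the chain rule: H(X|Y) = H(X,Y) - H(Y)

First, compute H(X,Y) = 1.8250 bits

Marginal P(Y) = (2/3, 1/3)
H(Y) = 0.9183 bits

H(X|Y) = H(X,Y) - H(Y) = 1.8250 - 0.9183 = 0.9067 bits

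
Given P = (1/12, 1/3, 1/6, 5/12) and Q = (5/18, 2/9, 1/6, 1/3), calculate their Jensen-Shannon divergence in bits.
0.0513 bits

Jensen-Shannon divergence is:
JSD(P||Q) = 0.5 × D_KL(P||M) + 0.5 × D_KL(Q||M)
where M = 0.5 × (P + Q) is the mixture distribution.

M = 0.5 × (1/12, 1/3, 1/6, 5/12) + 0.5 × (5/18, 2/9, 1/6, 1/3) = (0.180556, 5/18, 1/6, 3/8)

D_KL(P||M) = 0.0581 bits
D_KL(Q||M) = 0.0445 bits

JSD(P||Q) = 0.5 × 0.0581 + 0.5 × 0.0445 = 0.0513 bits

Unlike KL divergence, JSD is symmetric and bounded: 0 ≤ JSD ≤ log(2).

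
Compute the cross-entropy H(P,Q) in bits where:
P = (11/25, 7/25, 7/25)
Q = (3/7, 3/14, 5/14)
1.5760 bits

Cross-entropy: H(P,Q) = -Σ p(x) log q(x)

Alternatively: H(P,Q) = H(P) + D_KL(P||Q)
H(P) = 1.5496 bits
D_KL(P||Q) = 0.0265 bits

H(P,Q) = 1.5496 + 0.0265 = 1.5760 bits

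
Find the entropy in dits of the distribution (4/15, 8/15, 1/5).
0.4385 dits

Shannon entropy is H(X) = -Σ p(x) log p(x).

For P = (4/15, 8/15, 1/5):
H = -4/15 × log_10(4/15) -8/15 × log_10(8/15) -1/5 × log_10(1/5)
H = 0.4385 dits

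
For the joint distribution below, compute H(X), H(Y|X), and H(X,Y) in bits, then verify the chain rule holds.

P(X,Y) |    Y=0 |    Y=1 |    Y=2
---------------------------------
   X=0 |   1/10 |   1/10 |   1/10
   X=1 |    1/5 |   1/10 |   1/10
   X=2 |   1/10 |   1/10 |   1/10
H(X,Y) = 3.1219, H(X) = 1.5710, H(Y|X) = 1.5510 (all in bits)

Chain rule: H(X,Y) = H(X) + H(Y|X)

Left side — joint entropy directly:
H(X,Y) = -Σ p(x,y) log p(x,y) = 3.1219 bits

Right side — compute H(Y|X) from the conditional distributions:
P(X) = (3/10, 2/5, 3/10), so H(X) = 1.5710 bits
H(Y|X) = Σ_x P(X=x) · H(Y|X=x):
  P(Y|X=0) = (1/3, 1/3, 1/3), H(Y|X=0) = 1.5850, weight P(X=0) = 3/10
  P(Y|X=1) = (1/2, 1/4, 1/4), H(Y|X=1) = 1.5000, weight P(X=1) = 2/5
  P(Y|X=2) = (1/3, 1/3, 1/3), H(Y|X=2) = 1.5850, weight P(X=2) = 3/10
H(Y|X) = 1.5510 bits

H(X) + H(Y|X) = 1.5710 + 1.5510 = 3.1219 bits

Both sides equal 3.1219 bits. ✓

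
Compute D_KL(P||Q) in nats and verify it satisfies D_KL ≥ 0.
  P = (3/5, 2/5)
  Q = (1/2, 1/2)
0.0201 nats

KL divergence satisfies the Gibbs inequality: D_KL(P||Q) ≥ 0 for all distributions P, Q.

D_KL(P||Q) = Σ p(x) log(p(x)/q(x))
Term by term:
  x=0: 3/5 × log_e[(3/5)/(1/2)] = 0.1094
  x=1: 2/5 × log_e[(2/5)/(1/2)] = -0.0893
D_KL(P||Q) = 0.0201 nats

D_KL(P||Q) = 0.0201 ≥ 0 ✓

This non-negativity is a fundamental property: relative entropy cannot be negative because it measures how different Q is from P.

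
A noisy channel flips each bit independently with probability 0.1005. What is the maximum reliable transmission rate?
0.5294 bits

For a binary symmetric channel (BSC) with error probability p:
Capacity C = 1 - H(p) bits per symbol

where H(p) = -p log₂(p) - (1-p) log₂(1-p) is the binary entropy function.

H(0.1005) = 0.4706 bits
C = 1 - 0.4706 = 0.5294 bits per symbol

This means we can reliably transmit up to 0.5294 bits of information per channel use.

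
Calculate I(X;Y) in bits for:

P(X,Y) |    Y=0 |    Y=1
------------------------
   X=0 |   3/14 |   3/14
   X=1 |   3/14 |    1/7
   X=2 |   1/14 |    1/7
0.0279 bits

Mutual information: I(X;Y) = H(X) + H(Y) - H(X,Y)

Marginals:
P(X) = (3/7, 5/14, 3/14), H(X) = 1.5306 bits
P(Y) = (1/2, 1/2), H(Y) = 1.0000 bits

Joint entropy: H(X,Y) = 2.5027 bits

I(X;Y) = 1.5306 + 1.0000 - 2.5027 = 0.0279 bits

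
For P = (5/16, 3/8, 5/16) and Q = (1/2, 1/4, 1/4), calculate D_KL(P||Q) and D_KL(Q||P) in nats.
D_KL(P||Q) = 0.0749, D_KL(Q||P) = 0.0778

KL divergence is not symmetric: D_KL(P||Q) ≠ D_KL(Q||P) in general.

D_KL(P||Q) = 0.0749 nats
D_KL(Q||P) = 0.0778 nats

No, they are not equal!

This asymmetry is why KL divergence is not a true distance metric.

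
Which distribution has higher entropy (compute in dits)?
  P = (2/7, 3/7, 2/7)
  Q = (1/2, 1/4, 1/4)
P

Computing entropies in dits:
H(P) = 0.4686
H(Q) = 0.4515

Distribution P has higher entropy.

Intuition: The distribution closer to uniform (more spread out) has higher entropy.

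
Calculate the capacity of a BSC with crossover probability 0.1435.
0.4067 bits

For a binary symmetric channel (BSC) with error probability p:
Capacity C = 1 - H(p) bits per symbol

where H(p) = -p log₂(p) - (1-p) log₂(1-p) is the binary entropy function.

H(0.1435) = 0.5933 bits
C = 1 - 0.5933 = 0.4067 bits per symbol

This means we can reliably transmit up to 0.4067 bits of information per channel use.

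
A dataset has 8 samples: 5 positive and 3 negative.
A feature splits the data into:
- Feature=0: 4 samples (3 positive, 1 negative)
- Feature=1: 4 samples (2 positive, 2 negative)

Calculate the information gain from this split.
0.0488 bits

Information Gain = H(Y) - H(Y|Feature)

Before split:
P(positive) = 5/8 = 0.6250
H(Y) = 0.9544 bits

After split:
Feature=0: H = 0.8113 bits (weight = 4/8)
Feature=1: H = 1.0000 bits (weight = 4/8)
H(Y|Feature) = (4/8)×0.8113 + (4/8)×1.0000 = 0.9056 bits

Information Gain = 0.9544 - 0.9056 = 0.0488 bits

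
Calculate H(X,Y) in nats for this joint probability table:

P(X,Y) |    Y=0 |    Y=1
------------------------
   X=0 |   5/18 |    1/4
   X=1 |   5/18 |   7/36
1.3766 nats

Joint entropy is H(X,Y) = -Σ_{x,y} p(x,y) log p(x,y).

Summing over all non-zero entries:
H(X,Y) = -[5/18·log_e(5/18) + 1/4·log_e(1/4) + 5/18·log_e(5/18) + 7/36·log_e(7/36)]
H(X,Y) = 1.3766 nats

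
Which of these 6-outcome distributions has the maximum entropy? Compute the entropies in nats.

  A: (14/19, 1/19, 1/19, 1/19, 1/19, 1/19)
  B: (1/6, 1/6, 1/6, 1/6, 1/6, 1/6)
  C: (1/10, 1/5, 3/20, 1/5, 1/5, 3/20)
B

For a discrete distribution over n outcomes, entropy is maximized by the uniform distribution.

Computing entropies:
H(A) = 0.9999 nats
H(B) = 1.7918 nats
H(C) = 1.7651 nats

The uniform distribution (where all probabilities equal 1/6) achieves the maximum entropy of log_e(6) = 1.7918 nats.

Distribution B has the highest entropy.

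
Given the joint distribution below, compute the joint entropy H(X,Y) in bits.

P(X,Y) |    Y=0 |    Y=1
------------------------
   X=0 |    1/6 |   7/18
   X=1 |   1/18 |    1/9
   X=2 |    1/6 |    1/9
2.3276 bits

Joint entropy is H(X,Y) = -Σ_{x,y} p(x,y) log p(x,y).

Summing over all non-zero entries:
H(X,Y) = -[1/6·log_2(1/6) + 7/18·log_2(7/18) + 1/18·log_2(1/18) + 1/9·log_2(1/9) + 1/6·log_2(1/6) + 1/9·log_2(1/9)]
H(X,Y) = 2.3276 bits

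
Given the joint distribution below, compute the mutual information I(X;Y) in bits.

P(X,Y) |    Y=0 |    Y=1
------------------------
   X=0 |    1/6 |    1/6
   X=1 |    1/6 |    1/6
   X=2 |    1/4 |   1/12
0.0428 bits

Mutual information: I(X;Y) = H(X) + H(Y) - H(X,Y)

Marginals:
P(X) = (1/3, 1/3, 1/3), H(X) = 1.5850 bits
P(Y) = (7/12, 5/12), H(Y) = 0.9799 bits

Joint entropy: H(X,Y) = 2.5221 bits

I(X;Y) = 1.5850 + 0.9799 - 2.5221 = 0.0428 bits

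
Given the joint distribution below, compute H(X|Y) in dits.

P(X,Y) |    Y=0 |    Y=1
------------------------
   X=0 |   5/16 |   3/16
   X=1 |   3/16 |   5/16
0.2873 dits

Using the chain rule: H(X|Y) = H(X,Y) - H(Y)

First, compute H(X,Y) = 0.5883 dits

Marginal P(Y) = (1/2, 1/2)
H(Y) = 0.3010 dits

H(X|Y) = H(X,Y) - H(Y) = 0.5883 - 0.3010 = 0.2873 dits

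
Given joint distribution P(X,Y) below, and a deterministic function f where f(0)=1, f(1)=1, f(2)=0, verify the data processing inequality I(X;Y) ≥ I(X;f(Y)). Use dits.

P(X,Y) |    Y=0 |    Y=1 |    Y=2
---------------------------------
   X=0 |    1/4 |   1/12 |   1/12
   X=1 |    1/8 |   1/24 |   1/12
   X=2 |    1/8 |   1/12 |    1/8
I(X;Y) = 0.0101, I(X;f(Y)) = 0.0067, inequality holds: 0.0101 ≥ 0.0067

Data Processing Inequality: For any Markov chain X → Y → Z, we have I(X;Y) ≥ I(X;Z).

Here Z = f(Y) is a deterministic function of Y, forming X → Y → Z.

Original I(X;Y) = 0.0101 dits

After applying f:
P(X,Z) where Z=f(Y):
- P(X,Z=0) = P(X,Y=2)
- P(X,Z=1) = P(X,Y=0) + P(X,Y=1)

I(X;Z) = I(X;f(Y)) = 0.0067 dits

Verification: 0.0101 ≥ 0.0067 ✓

Information cannot be created by processing; the function f can only lose information about X.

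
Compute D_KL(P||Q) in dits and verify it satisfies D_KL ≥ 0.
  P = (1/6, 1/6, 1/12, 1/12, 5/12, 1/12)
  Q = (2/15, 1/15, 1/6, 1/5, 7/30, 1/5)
0.0989 dits

KL divergence satisfies the Gibbs inequality: D_KL(P||Q) ≥ 0 for all distributions P, Q.

D_KL(P||Q) = Σ p(x) log(p(x)/q(x))
Term by term:
  x=0: 1/6 × log_10[(1/6)/(2/15)] = 0.0162
  x=1: 1/6 × log_10[(1/6)/(1/15)] = 0.0663
  x=2: 1/12 × log_10[(1/12)/(1/6)] = -0.0251
  x=3: 1/12 × log_10[(1/12)/(1/5)] = -0.0317
  x=4: 5/12 × log_10[(5/12)/(7/30)] = 0.1049
  x=5: 1/12 × log_10[(1/12)/(1/5)] = -0.0317
D_KL(P||Q) = 0.0989 dits

D_KL(P||Q) = 0.0989 ≥ 0 ✓

This non-negativity is a fundamental property: relative entropy cannot be negative because it measures how different Q is from P.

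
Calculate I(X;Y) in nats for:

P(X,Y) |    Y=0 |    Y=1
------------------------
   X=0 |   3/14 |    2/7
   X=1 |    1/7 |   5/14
0.0112 nats

Mutual information: I(X;Y) = H(X) + H(Y) - H(X,Y)

Marginals:
P(X) = (1/2, 1/2), H(X) = 0.6931 nats
P(Y) = (5/14, 9/14), H(Y) = 0.6518 nats

Joint entropy: H(X,Y) = 1.3337 nats

I(X;Y) = 0.6931 + 0.6518 - 1.3337 = 0.0112 nats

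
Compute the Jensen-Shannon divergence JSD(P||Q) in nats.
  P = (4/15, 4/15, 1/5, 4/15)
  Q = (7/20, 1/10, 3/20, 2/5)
0.0310 nats

Jensen-Shannon divergence is:
JSD(P||Q) = 0.5 × D_KL(P||M) + 0.5 × D_KL(Q||M)
where M = 0.5 × (P + Q) is the mixture distribution.

M = 0.5 × (4/15, 4/15, 1/5, 4/15) + 0.5 × (7/20, 1/10, 3/20, 2/5) = (0.308333, 0.183333, 7/40, 1/3)

D_KL(P||M) = 0.0284 nats
D_KL(Q||M) = 0.0336 nats

JSD(P||Q) = 0.5 × 0.0284 + 0.5 × 0.0336 = 0.0310 nats

Unlike KL divergence, JSD is symmetric and bounded: 0 ≤ JSD ≤ log(2).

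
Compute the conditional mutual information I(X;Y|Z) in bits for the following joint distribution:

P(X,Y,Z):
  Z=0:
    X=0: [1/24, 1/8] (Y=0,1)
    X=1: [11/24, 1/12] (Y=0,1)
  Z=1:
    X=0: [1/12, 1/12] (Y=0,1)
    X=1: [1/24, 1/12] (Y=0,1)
0.1543 bits

Conditional mutual information: I(X;Y|Z) = H(X|Z) + H(Y|Z) - H(X,Y|Z)

H(Z) = 0.8709
H(X,Z) = 1.7158 → H(X|Z) = 0.8449
H(Y,Z) = 1.7773 → H(Y|Z) = 0.9064
H(X,Y,Z) = 2.4679 → H(X,Y|Z) = 1.5971

I(X;Y|Z) = 0.8449 + 0.9064 - 1.5971 = 0.1543 bits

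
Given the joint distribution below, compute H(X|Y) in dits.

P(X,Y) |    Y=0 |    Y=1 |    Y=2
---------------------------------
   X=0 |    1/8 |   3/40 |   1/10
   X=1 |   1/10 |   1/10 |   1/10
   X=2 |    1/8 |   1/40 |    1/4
0.4453 dits

Using the chain rule: H(X|Y) = H(X,Y) - H(Y)

First, compute H(X,Y) = 0.9007 dits

Marginal P(Y) = (7/20, 1/5, 9/20)
H(Y) = 0.4554 dits

H(X|Y) = H(X,Y) - H(Y) = 0.9007 - 0.4554 = 0.4453 dits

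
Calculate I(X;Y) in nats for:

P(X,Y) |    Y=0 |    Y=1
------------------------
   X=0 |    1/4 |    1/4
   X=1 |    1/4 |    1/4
0.0000 nats

Mutual information: I(X;Y) = H(X) + H(Y) - H(X,Y)

Marginals:
P(X) = (1/2, 1/2), H(X) = 0.6931 nats
P(Y) = (1/2, 1/2), H(Y) = 0.6931 nats

Joint entropy: H(X,Y) = 1.3863 nats

I(X;Y) = 0.6931 + 0.6931 - 1.3863 = 0.0000 nats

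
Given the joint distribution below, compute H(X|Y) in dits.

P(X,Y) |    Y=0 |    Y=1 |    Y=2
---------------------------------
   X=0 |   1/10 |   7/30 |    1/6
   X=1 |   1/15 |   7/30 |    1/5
0.2989 dits

Using the chain rule: H(X|Y) = H(X,Y) - H(Y)

First, compute H(X,Y) = 0.7428 dits

Marginal P(Y) = (1/6, 7/15, 11/30)
H(Y) = 0.4439 dits

H(X|Y) = H(X,Y) - H(Y) = 0.7428 - 0.4439 = 0.2989 dits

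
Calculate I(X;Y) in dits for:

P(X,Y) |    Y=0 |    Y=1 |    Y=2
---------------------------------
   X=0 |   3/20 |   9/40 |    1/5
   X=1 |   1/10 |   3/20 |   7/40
0.0009 dits

Mutual information: I(X;Y) = H(X) + H(Y) - H(X,Y)

Marginals:
P(X) = (23/40, 17/40), H(X) = 0.2961 dits
P(Y) = (1/4, 3/8, 3/8), H(Y) = 0.4700 dits

Joint entropy: H(X,Y) = 0.7652 dits

I(X;Y) = 0.2961 + 0.4700 - 0.7652 = 0.0009 dits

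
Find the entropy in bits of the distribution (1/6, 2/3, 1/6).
1.2516 bits

Shannon entropy is H(X) = -Σ p(x) log p(x).

For P = (1/6, 2/3, 1/6):
H = -1/6 × log_2(1/6) -2/3 × log_2(2/3) -1/6 × log_2(1/6)
H = 1.2516 bits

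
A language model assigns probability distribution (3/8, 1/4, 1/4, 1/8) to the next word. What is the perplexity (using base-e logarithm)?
3.7467

Perplexity is e^H (or exp(H) for natural log).

First, H = -Σ p log p = 1.3209 nats
Perplexity = e^1.3209 = 3.7467

Interpretation: The model's uncertainty is equivalent to choosing uniformly among 3.7 options.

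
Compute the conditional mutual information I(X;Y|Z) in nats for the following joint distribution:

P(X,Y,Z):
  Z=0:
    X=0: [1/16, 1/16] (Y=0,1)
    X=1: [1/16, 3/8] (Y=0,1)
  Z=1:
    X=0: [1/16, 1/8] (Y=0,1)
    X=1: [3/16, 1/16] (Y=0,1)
0.0707 nats

Conditional mutual information: I(X;Y|Z) = H(X|Z) + H(Y|Z) - H(X,Y|Z)

H(Z) = 0.6853
H(X,Z) = 1.2820 → H(X|Z) = 0.5967
H(Y,Z) = 1.2820 → H(Y|Z) = 0.5967
H(X,Y,Z) = 1.8080 → H(X,Y|Z) = 1.1227

I(X;Y|Z) = 0.5967 + 0.5967 - 1.1227 = 0.0707 nats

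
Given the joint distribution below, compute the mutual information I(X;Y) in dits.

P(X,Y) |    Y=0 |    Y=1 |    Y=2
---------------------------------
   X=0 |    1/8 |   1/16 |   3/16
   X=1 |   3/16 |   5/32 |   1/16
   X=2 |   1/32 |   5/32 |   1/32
0.0551 dits

Mutual information: I(X;Y) = H(X) + H(Y) - H(X,Y)

Marginals:
P(X) = (3/8, 13/32, 7/32), H(X) = 0.4631 dits
P(Y) = (11/32, 3/8, 9/32), H(Y) = 0.4741 dits

Joint entropy: H(X,Y) = 0.8820 dits

I(X;Y) = 0.4631 + 0.4741 - 0.8820 = 0.0551 dits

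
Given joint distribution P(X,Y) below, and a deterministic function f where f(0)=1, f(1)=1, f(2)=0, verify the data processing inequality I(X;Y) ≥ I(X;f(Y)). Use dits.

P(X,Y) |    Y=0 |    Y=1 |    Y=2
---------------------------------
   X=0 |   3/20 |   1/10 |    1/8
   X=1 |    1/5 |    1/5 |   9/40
I(X;Y) = 0.0015, I(X;f(Y)) = 0.0002, inequality holds: 0.0015 ≥ 0.0002

Data Processing Inequality: For any Markov chain X → Y → Z, we have I(X;Y) ≥ I(X;Z).

Here Z = f(Y) is a deterministic function of Y, forming X → Y → Z.

Original I(X;Y) = 0.0015 dits

After applying f:
P(X,Z) where Z=f(Y):
- P(X,Z=0) = P(X,Y=2)
- P(X,Z=1) = P(X,Y=0) + P(X,Y=1)

I(X;Z) = I(X;f(Y)) = 0.0002 dits

Verification: 0.0015 ≥ 0.0002 ✓

Information cannot be created by processing; the function f can only lose information about X.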